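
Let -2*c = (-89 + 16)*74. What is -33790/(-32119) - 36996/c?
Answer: -1097007734/86753419 ≈ -12.645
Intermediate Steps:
c = 2701 (c = -(-89 + 16)*74/2 = -(-73)*74/2 = -½*(-5402) = 2701)
-33790/(-32119) - 36996/c = -33790/(-32119) - 36996/2701 = -33790*(-1/32119) - 36996*1/2701 = 33790/32119 - 36996/2701 = -1097007734/86753419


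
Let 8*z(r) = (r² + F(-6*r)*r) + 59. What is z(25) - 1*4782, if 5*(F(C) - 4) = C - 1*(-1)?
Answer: -38217/8 ≈ -4777.1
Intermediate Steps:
F(C) = 21/5 + C/5 (F(C) = 4 + (C - 1*(-1))/5 = 4 + (C + 1)/5 = 4 + (1 + C)/5 = 4 + (⅕ + C/5) = 21/5 + C/5)
z(r) = 59/8 + r²/8 + r*(21/5 - 6*r/5)/8 (z(r) = ((r² + (21/5 + (-6*r)/5)*r) + 59)/8 = ((r² + (21/5 - 6*r/5)*r) + 59)/8 = ((r² + r*(21/5 - 6*r/5)) + 59)/8 = (59 + r² + r*(21/5 - 6*r/5))/8 = 59/8 + r²/8 + r*(21/5 - 6*r/5)/8)
z(25) - 1*4782 = (59/8 - 1/40*25² + (21/40)*25) - 1*4782 = (59/8 - 1/40*625 + 105/8) - 4782 = (59/8 - 125/8 + 105/8) - 4782 = 39/8 - 4782 = -38217/8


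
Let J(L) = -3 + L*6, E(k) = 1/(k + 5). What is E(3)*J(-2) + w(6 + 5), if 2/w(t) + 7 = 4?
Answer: -61/24 ≈ -2.5417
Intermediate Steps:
E(k) = 1/(5 + k)
J(L) = -3 + 6*L
w(t) = -2/3 (w(t) = 2/(-7 + 4) = 2/(-3) = 2*(-1/3) = -2/3)
E(3)*J(-2) + w(6 + 5) = (-3 + 6*(-2))/(5 + 3) - 2/3 = (-3 - 12)/8 - 2/3 = (1/8)*(-15) - 2/3 = -15/8 - 2/3 = -61/24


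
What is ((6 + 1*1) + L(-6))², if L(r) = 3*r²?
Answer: 13225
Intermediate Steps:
((6 + 1*1) + L(-6))² = ((6 + 1*1) + 3*(-6)²)² = ((6 + 1) + 3*36)² = (7 + 108)² = 115² = 13225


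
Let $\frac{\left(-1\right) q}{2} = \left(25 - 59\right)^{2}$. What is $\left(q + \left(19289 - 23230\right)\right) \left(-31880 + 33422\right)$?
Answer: $-9642126$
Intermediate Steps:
$q = -2312$ ($q = - 2 \left(25 - 59\right)^{2} = - 2 \left(-34\right)^{2} = \left(-2\right) 1156 = -2312$)
$\left(q + \left(19289 - 23230\right)\right) \left(-31880 + 33422\right) = \left(-2312 + \left(19289 - 23230\right)\right) \left(-31880 + 33422\right) = \left(-2312 - 3941\right) 1542 = \left(-6253\right) 1542 = -9642126$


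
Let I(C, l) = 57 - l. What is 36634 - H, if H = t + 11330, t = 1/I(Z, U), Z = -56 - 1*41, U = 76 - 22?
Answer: 75911/3 ≈ 25304.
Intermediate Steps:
U = 54
Z = -97 (Z = -56 - 41 = -97)
t = ⅓ (t = 1/(57 - 1*54) = 1/(57 - 54) = 1/3 = ⅓ ≈ 0.33333)
H = 33991/3 (H = ⅓ + 11330 = 33991/3 ≈ 11330.)
36634 - H = 36634 - 1*33991/3 = 36634 - 33991/3 = 75911/3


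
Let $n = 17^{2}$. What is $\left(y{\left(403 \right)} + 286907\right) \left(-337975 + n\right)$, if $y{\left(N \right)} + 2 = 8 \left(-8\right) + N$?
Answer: $-96998277384$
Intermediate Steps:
$n = 289$
$y{\left(N \right)} = -66 + N$ ($y{\left(N \right)} = -2 + \left(8 \left(-8\right) + N\right) = -2 + \left(-64 + N\right) = -66 + N$)
$\left(y{\left(403 \right)} + 286907\right) \left(-337975 + n\right) = \left(\left(-66 + 403\right) + 286907\right) \left(-337975 + 289\right) = \left(337 + 286907\right) \left(-337686\right) = 287244 \left(-337686\right) = -96998277384$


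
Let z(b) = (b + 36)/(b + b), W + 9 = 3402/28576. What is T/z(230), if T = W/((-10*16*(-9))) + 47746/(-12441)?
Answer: -2514511370797/378266913024 ≈ -6.6475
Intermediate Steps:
W = -126891/14288 (W = -9 + 3402/28576 = -9 + 3402*(1/28576) = -9 + 1701/14288 = -126891/14288 ≈ -8.8810)
z(b) = (36 + b)/(2*b) (z(b) = (36 + b)/((2*b)) = (36 + b)*(1/(2*b)) = (36 + b)/(2*b))
T = -109326581339/28441121280 (T = -126891/(14288*(-10*16*(-9))) + 47746/(-12441) = -126891/(14288*((-160*(-9)))) + 47746*(-1/12441) = -126891/14288/1440 - 47746/12441 = -126891/14288*1/1440 - 47746/12441 = -14099/2286080 - 47746/12441 = -109326581339/28441121280 ≈ -3.8440)
T/z(230) = -109326581339*460/(36 + 230)/28441121280 = -109326581339/(28441121280*((1/2)*(1/230)*266)) = -109326581339/(28441121280*133/230) = -109326581339/28441121280*230/133 = -2514511370797/378266913024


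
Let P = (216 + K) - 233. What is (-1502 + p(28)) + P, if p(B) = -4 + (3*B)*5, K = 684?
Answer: -419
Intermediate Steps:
p(B) = -4 + 15*B
P = 667 (P = (216 + 684) - 233 = 900 - 233 = 667)
(-1502 + p(28)) + P = (-1502 + (-4 + 15*28)) + 667 = (-1502 + (-4 + 420)) + 667 = (-1502 + 416) + 667 = -1086 + 667 = -419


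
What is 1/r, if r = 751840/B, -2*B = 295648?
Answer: -9239/46990 ≈ -0.19662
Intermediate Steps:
B = -147824 (B = -½*295648 = -147824)
r = -46990/9239 (r = 751840/(-147824) = 751840*(-1/147824) = -46990/9239 ≈ -5.0860)
1/r = 1/(-46990/9239) = -9239/46990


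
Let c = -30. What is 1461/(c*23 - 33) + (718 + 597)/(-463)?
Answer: -542396/111583 ≈ -4.8609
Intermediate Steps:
1461/(c*23 - 33) + (718 + 597)/(-463) = 1461/(-30*23 - 33) + (718 + 597)/(-463) = 1461/(-690 - 33) + 1315*(-1/463) = 1461/(-723) - 1315/463 = 1461*(-1/723) - 1315/463 = -487/241 - 1315/463 = -542396/111583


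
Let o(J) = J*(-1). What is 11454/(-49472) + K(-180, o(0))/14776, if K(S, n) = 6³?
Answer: -9909897/45687392 ≈ -0.21691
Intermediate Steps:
o(J) = -J
K(S, n) = 216
11454/(-49472) + K(-180, o(0))/14776 = 11454/(-49472) + 216/14776 = 11454*(-1/49472) + 216*(1/14776) = -5727/24736 + 27/1847 = -9909897/45687392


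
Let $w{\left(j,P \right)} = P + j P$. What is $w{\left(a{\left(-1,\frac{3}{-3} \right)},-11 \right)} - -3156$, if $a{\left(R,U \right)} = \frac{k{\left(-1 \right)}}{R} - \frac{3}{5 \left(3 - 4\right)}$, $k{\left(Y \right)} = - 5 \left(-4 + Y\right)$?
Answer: $\frac{17067}{5} \approx 3413.4$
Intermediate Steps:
$k{\left(Y \right)} = 20 - 5 Y$
$a{\left(R,U \right)} = \frac{3}{5} + \frac{25}{R}$ ($a{\left(R,U \right)} = \frac{20 - -5}{R} - \frac{3}{5 \left(3 - 4\right)} = \frac{20 + 5}{R} - \frac{3}{5 \left(-1\right)} = \frac{25}{R} - \frac{3}{-5} = \frac{25}{R} - - \frac{3}{5} = \frac{25}{R} + \frac{3}{5} = \frac{3}{5} + \frac{25}{R}$)
$w{\left(j,P \right)} = P + P j$
$w{\left(a{\left(-1,\frac{3}{-3} \right)},-11 \right)} - -3156 = - 11 \left(1 + \left(\frac{3}{5} + \frac{25}{-1}\right)\right) - -3156 = - 11 \left(1 + \left(\frac{3}{5} + 25 \left(-1\right)\right)\right) + 3156 = - 11 \left(1 + \left(\frac{3}{5} - 25\right)\right) + 3156 = - 11 \left(1 - \frac{122}{5}\right) + 3156 = \left(-11\right) \left(- \frac{117}{5}\right) + 3156 = \frac{1287}{5} + 3156 = \frac{17067}{5}$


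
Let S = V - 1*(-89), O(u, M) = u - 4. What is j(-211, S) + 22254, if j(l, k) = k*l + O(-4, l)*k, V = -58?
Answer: 15465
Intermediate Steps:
O(u, M) = -4 + u
S = 31 (S = -58 - 1*(-89) = -58 + 89 = 31)
j(l, k) = -8*k + k*l (j(l, k) = k*l + (-4 - 4)*k = k*l - 8*k = -8*k + k*l)
j(-211, S) + 22254 = 31*(-8 - 211) + 22254 = 31*(-219) + 22254 = -6789 + 22254 = 15465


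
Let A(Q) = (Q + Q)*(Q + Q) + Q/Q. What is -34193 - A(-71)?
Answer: -54358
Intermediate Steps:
A(Q) = 1 + 4*Q**2 (A(Q) = (2*Q)*(2*Q) + 1 = 4*Q**2 + 1 = 1 + 4*Q**2)
-34193 - A(-71) = -34193 - (1 + 4*(-71)**2) = -34193 - (1 + 4*5041) = -34193 - (1 + 20164) = -34193 - 1*20165 = -34193 - 20165 = -54358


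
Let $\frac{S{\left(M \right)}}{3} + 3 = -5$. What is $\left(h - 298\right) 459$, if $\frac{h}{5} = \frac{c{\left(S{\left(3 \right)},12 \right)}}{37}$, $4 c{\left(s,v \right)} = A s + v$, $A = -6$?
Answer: $- \frac{4971429}{37} \approx -1.3436 \cdot 10^{5}$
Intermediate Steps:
$S{\left(M \right)} = -24$ ($S{\left(M \right)} = -9 + 3 \left(-5\right) = -9 - 15 = -24$)
$c{\left(s,v \right)} = - \frac{3 s}{2} + \frac{v}{4}$ ($c{\left(s,v \right)} = \frac{- 6 s + v}{4} = \frac{v - 6 s}{4} = - \frac{3 s}{2} + \frac{v}{4}$)
$h = \frac{195}{37}$ ($h = 5 \frac{\left(- \frac{3}{2}\right) \left(-24\right) + \frac{1}{4} \cdot 12}{37} = 5 \left(36 + 3\right) \frac{1}{37} = 5 \cdot 39 \cdot \frac{1}{37} = 5 \cdot \frac{39}{37} = \frac{195}{37} \approx 5.2703$)
$\left(h - 298\right) 459 = \left(\frac{195}{37} - 298\right) 459 = \left(- \frac{10831}{37}\right) 459 = - \frac{4971429}{37}$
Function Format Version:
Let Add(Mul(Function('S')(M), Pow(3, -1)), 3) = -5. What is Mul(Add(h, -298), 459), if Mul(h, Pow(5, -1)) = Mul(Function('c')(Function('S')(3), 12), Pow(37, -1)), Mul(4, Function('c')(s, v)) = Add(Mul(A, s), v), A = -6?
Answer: Rational(-4971429, 37) ≈ -1.3436e+5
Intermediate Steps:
Function('S')(M) = -24 (Function('S')(M) = Add(-9, Mul(3, -5)) = Add(-9, -15) = -24)
Function('c')(s, v) = Add(Mul(Rational(-3, 2), s), Mul(Rational(1, 4), v)) (Function('c')(s, v) = Mul(Rational(1, 4), Add(Mul(-6, s), v)) = Mul(Rational(1, 4), Add(v, Mul(-6, s))) = Add(Mul(Rational(-3, 2), s), Mul(Rational(1, 4), v)))
h = Rational(195, 37) (h = Mul(5, Mul(Add(Mul(Rational(-3, 2), -24), Mul(Rational(1, 4), 12)), Pow(37, -1))) = Mul(5, Mul(Add(36, 3), Rational(1, 37))) = Mul(5, Mul(39, Rational(1, 37))) = Mul(5, Rational(39, 37)) = Rational(195, 37) ≈ 5.2703)
Mul(Add(h, -298), 459) = Mul(Add(Rational(195, 37), -298), 459) = Mul(Rational(-10831, 37), 459) = Rational(-4971429, 37)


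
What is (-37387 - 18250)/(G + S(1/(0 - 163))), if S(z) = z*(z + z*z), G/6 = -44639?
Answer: 240949770839/1159921291836 ≈ 0.20773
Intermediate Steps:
G = -267834 (G = 6*(-44639) = -267834)
S(z) = z*(z + z²)
(-37387 - 18250)/(G + S(1/(0 - 163))) = (-37387 - 18250)/(-267834 + (1/(0 - 163))²*(1 + 1/(0 - 163))) = -55637/(-267834 + (1/(-163))²*(1 + 1/(-163))) = -55637/(-267834 + (-1/163)²*(1 - 1/163)) = -55637/(-267834 + (1/26569)*(162/163)) = -55637/(-267834 + 162/4330747) = -55637/(-1159921291836/4330747) = -55637*(-4330747/1159921291836) = 240949770839/1159921291836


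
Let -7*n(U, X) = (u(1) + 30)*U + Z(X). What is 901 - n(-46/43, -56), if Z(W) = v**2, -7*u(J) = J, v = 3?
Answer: 1891502/2107 ≈ 897.72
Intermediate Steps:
u(J) = -J/7
Z(W) = 9 (Z(W) = 3**2 = 9)
n(U, X) = -9/7 - 209*U/49 (n(U, X) = -((-1/7*1 + 30)*U + 9)/7 = -((-1/7 + 30)*U + 9)/7 = -(209*U/7 + 9)/7 = -(9 + 209*U/7)/7 = -9/7 - 209*U/49)
901 - n(-46/43, -56) = 901 - (-9/7 - (-9614)/(49*43)) = 901 - (-9/7 - 209/49*(-46/43)) = 901 - (-9/7 + 9614/2107) = 901 - 1*6905/2107 = 901 - 6905/2107 = 1891502/2107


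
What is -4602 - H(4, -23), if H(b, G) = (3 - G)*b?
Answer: -4706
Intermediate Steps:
H(b, G) = b*(3 - G)
-4602 - H(4, -23) = -4602 - 4*(3 - 1*(-23)) = -4602 - 4*(3 + 23) = -4602 - 4*26 = -4602 - 1*104 = -4602 - 104 = -4706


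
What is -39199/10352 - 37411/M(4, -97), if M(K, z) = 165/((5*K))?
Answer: -140946205/31056 ≈ -4538.5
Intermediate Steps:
M(K, z) = 33/K (M(K, z) = 165*(1/(5*K)) = 33/K)
-39199/10352 - 37411/M(4, -97) = -39199/10352 - 37411/(33/4) = -39199*1/10352 - 37411/(33*(¼)) = -39199/10352 - 37411/33/4 = -39199/10352 - 37411*4/33 = -39199/10352 - 13604/3 = -140946205/31056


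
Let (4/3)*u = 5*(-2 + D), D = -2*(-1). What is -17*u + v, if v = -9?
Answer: -9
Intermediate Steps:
D = 2
u = 0 (u = 3*(5*(-2 + 2))/4 = 3*(5*0)/4 = (¾)*0 = 0)
-17*u + v = -17*0 - 9 = 0 - 9 = -9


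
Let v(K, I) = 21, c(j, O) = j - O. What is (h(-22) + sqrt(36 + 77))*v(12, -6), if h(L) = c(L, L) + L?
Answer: -462 + 21*sqrt(113) ≈ -238.77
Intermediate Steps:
h(L) = L (h(L) = (L - L) + L = 0 + L = L)
(h(-22) + sqrt(36 + 77))*v(12, -6) = (-22 + sqrt(36 + 77))*21 = (-22 + sqrt(113))*21 = -462 + 21*sqrt(113)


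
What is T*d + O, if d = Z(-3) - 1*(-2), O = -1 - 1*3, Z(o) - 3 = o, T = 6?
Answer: 8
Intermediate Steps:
Z(o) = 3 + o
O = -4 (O = -1 - 3 = -4)
d = 2 (d = (3 - 3) - 1*(-2) = 0 + 2 = 2)
T*d + O = 6*2 - 4 = 12 - 4 = 8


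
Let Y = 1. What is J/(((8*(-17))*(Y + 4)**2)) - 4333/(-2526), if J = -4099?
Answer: 12543137/4294200 ≈ 2.9209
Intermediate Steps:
J/(((8*(-17))*(Y + 4)**2)) - 4333/(-2526) = -4099*(-1/(136*(1 + 4)**2)) - 4333/(-2526) = -4099/((-136*5**2)) - 4333*(-1/2526) = -4099/((-136*25)) + 4333/2526 = -4099/(-3400) + 4333/2526 = -4099*(-1/3400) + 4333/2526 = 4099/3400 + 4333/2526 = 12543137/4294200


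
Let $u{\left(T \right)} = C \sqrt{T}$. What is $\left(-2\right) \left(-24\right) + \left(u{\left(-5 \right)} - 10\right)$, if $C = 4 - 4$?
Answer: $38$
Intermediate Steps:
$C = 0$
$u{\left(T \right)} = 0$ ($u{\left(T \right)} = 0 \sqrt{T} = 0$)
$\left(-2\right) \left(-24\right) + \left(u{\left(-5 \right)} - 10\right) = \left(-2\right) \left(-24\right) + \left(0 - 10\right) = 48 - 10 = 38$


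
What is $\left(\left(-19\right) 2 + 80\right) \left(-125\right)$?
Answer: $-5250$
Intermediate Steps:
$\left(\left(-19\right) 2 + 80\right) \left(-125\right) = \left(-38 + 80\right) \left(-125\right) = 42 \left(-125\right) = -5250$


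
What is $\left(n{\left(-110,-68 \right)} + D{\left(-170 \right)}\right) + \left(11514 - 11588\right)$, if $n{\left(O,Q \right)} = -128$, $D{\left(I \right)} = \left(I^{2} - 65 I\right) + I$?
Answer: $39578$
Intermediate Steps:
$D{\left(I \right)} = I^{2} - 64 I$
$\left(n{\left(-110,-68 \right)} + D{\left(-170 \right)}\right) + \left(11514 - 11588\right) = \left(-128 - 170 \left(-64 - 170\right)\right) + \left(11514 - 11588\right) = \left(-128 - -39780\right) + \left(11514 - 11588\right) = \left(-128 + 39780\right) - 74 = 39652 - 74 = 39578$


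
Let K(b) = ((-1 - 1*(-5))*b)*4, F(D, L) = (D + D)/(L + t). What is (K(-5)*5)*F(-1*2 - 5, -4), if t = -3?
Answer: -800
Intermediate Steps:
F(D, L) = 2*D/(-3 + L) (F(D, L) = (D + D)/(L - 3) = (2*D)/(-3 + L) = 2*D/(-3 + L))
K(b) = 16*b (K(b) = ((-1 + 5)*b)*4 = (4*b)*4 = 16*b)
(K(-5)*5)*F(-1*2 - 5, -4) = ((16*(-5))*5)*(2*(-1*2 - 5)/(-3 - 4)) = (-80*5)*(2*(-2 - 5)/(-7)) = -800*(-7)*(-1)/7 = -400*2 = -800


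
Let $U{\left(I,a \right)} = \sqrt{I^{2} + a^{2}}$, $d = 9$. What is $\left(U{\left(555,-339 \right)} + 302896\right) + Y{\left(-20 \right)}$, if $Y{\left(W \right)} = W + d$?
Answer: $302885 + 3 \sqrt{46994} \approx 3.0354 \cdot 10^{5}$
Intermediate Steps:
$Y{\left(W \right)} = 9 + W$ ($Y{\left(W \right)} = W + 9 = 9 + W$)
$\left(U{\left(555,-339 \right)} + 302896\right) + Y{\left(-20 \right)} = \left(\sqrt{555^{2} + \left(-339\right)^{2}} + 302896\right) + \left(9 - 20\right) = \left(\sqrt{308025 + 114921} + 302896\right) - 11 = \left(\sqrt{422946} + 302896\right) - 11 = \left(3 \sqrt{46994} + 302896\right) - 11 = \left(302896 + 3 \sqrt{46994}\right) - 11 = 302885 + 3 \sqrt{46994}$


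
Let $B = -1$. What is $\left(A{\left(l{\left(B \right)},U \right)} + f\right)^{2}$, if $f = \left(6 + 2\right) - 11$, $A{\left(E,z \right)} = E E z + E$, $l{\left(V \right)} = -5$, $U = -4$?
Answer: $11664$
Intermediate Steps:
$A{\left(E,z \right)} = E + z E^{2}$ ($A{\left(E,z \right)} = E^{2} z + E = z E^{2} + E = E + z E^{2}$)
$f = -3$ ($f = 8 - 11 = -3$)
$\left(A{\left(l{\left(B \right)},U \right)} + f\right)^{2} = \left(- 5 \left(1 - -20\right) - 3\right)^{2} = \left(- 5 \left(1 + 20\right) - 3\right)^{2} = \left(\left(-5\right) 21 - 3\right)^{2} = \left(-105 - 3\right)^{2} = \left(-108\right)^{2} = 11664$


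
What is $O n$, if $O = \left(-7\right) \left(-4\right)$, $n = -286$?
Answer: $-8008$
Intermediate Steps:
$O = 28$
$O n = 28 \left(-286\right) = -8008$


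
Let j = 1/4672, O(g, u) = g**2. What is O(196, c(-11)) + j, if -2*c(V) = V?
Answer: 179479553/4672 ≈ 38416.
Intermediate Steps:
c(V) = -V/2
j = 1/4672 ≈ 0.00021404
O(196, c(-11)) + j = 196**2 + 1/4672 = 38416 + 1/4672 = 179479553/4672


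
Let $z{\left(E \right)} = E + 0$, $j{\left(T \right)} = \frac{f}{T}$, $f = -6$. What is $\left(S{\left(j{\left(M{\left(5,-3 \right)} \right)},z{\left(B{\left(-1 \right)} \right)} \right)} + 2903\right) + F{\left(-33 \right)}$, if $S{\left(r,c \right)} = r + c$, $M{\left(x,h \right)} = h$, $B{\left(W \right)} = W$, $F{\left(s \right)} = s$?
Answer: $2871$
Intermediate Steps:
$j{\left(T \right)} = - \frac{6}{T}$
$z{\left(E \right)} = E$
$S{\left(r,c \right)} = c + r$
$\left(S{\left(j{\left(M{\left(5,-3 \right)} \right)},z{\left(B{\left(-1 \right)} \right)} \right)} + 2903\right) + F{\left(-33 \right)} = \left(\left(-1 - \frac{6}{-3}\right) + 2903\right) - 33 = \left(\left(-1 - -2\right) + 2903\right) - 33 = \left(\left(-1 + 2\right) + 2903\right) - 33 = \left(1 + 2903\right) - 33 = 2904 - 33 = 2871$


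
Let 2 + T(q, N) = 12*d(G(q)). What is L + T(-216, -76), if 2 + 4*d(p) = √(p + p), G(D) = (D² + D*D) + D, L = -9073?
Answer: -9081 + 36*√1293 ≈ -7786.5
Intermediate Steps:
G(D) = D + 2*D² (G(D) = (D² + D²) + D = 2*D² + D = D + 2*D²)
d(p) = -½ + √2*√p/4 (d(p) = -½ + √(p + p)/4 = -½ + √(2*p)/4 = -½ + (√2*√p)/4 = -½ + √2*√p/4)
T(q, N) = -8 + 3*√2*√(q*(1 + 2*q)) (T(q, N) = -2 + 12*(-½ + √2*√(q*(1 + 2*q))/4) = -2 + (-6 + 3*√2*√(q*(1 + 2*q))) = -8 + 3*√2*√(q*(1 + 2*q)))
L + T(-216, -76) = -9073 + (-8 + 3*√2*√(-216*(1 + 2*(-216)))) = -9073 + (-8 + 3*√2*√(-216*(1 - 432))) = -9073 + (-8 + 3*√2*√(-216*(-431))) = -9073 + (-8 + 3*√2*√93096) = -9073 + (-8 + 3*√2*(6*√2586)) = -9073 + (-8 + 36*√1293) = -9081 + 36*√1293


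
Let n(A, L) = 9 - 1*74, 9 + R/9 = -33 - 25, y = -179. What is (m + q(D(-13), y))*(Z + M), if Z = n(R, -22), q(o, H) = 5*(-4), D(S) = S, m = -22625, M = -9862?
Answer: 224796915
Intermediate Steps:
R = -603 (R = -81 + 9*(-33 - 25) = -81 + 9*(-58) = -81 - 522 = -603)
n(A, L) = -65 (n(A, L) = 9 - 74 = -65)
q(o, H) = -20
Z = -65
(m + q(D(-13), y))*(Z + M) = (-22625 - 20)*(-65 - 9862) = -22645*(-9927) = 224796915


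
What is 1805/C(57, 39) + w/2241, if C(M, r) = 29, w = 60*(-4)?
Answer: 1346015/21663 ≈ 62.134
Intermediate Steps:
w = -240
1805/C(57, 39) + w/2241 = 1805/29 - 240/2241 = 1805*(1/29) - 240*1/2241 = 1805/29 - 80/747 = 1346015/21663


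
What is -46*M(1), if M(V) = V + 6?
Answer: -322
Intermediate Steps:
M(V) = 6 + V
-46*M(1) = -46*(6 + 1) = -46*7 = -322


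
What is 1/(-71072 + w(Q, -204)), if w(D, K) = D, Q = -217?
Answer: -1/71289 ≈ -1.4027e-5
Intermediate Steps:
1/(-71072 + w(Q, -204)) = 1/(-71072 - 217) = 1/(-71289) = -1/71289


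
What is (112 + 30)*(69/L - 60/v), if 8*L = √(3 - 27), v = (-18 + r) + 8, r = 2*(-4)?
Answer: 1420/3 - 6532*I*√6 ≈ 473.33 - 16000.0*I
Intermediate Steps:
r = -8
v = -18 (v = (-18 - 8) + 8 = -26 + 8 = -18)
L = I*√6/4 (L = √(3 - 27)/8 = √(-24)/8 = (2*I*√6)/8 = I*√6/4 ≈ 0.61237*I)
(112 + 30)*(69/L - 60/v) = (112 + 30)*(69/((I*√6/4)) - 60/(-18)) = 142*(69*(-2*I*√6/3) - 60*(-1/18)) = 142*(-46*I*√6 + 10/3) = 142*(10/3 - 46*I*√6) = 1420/3 - 6532*I*√6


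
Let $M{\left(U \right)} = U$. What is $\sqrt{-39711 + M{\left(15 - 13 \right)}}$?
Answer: $i \sqrt{39709} \approx 199.27 i$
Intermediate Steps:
$\sqrt{-39711 + M{\left(15 - 13 \right)}} = \sqrt{-39711 + \left(15 - 13\right)} = \sqrt{-39711 + 2} = \sqrt{-39709} = i \sqrt{39709}$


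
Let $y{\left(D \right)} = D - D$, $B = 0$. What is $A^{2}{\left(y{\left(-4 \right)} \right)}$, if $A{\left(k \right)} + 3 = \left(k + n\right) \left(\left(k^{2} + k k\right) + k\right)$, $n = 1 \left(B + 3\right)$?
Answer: $9$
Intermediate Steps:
$n = 3$ ($n = 1 \left(0 + 3\right) = 1 \cdot 3 = 3$)
$y{\left(D \right)} = 0$
$A{\left(k \right)} = -3 + \left(3 + k\right) \left(k + 2 k^{2}\right)$ ($A{\left(k \right)} = -3 + \left(k + 3\right) \left(\left(k^{2} + k k\right) + k\right) = -3 + \left(3 + k\right) \left(\left(k^{2} + k^{2}\right) + k\right) = -3 + \left(3 + k\right) \left(2 k^{2} + k\right) = -3 + \left(3 + k\right) \left(k + 2 k^{2}\right)$)
$A^{2}{\left(y{\left(-4 \right)} \right)} = \left(-3 + 2 \cdot 0^{3} + 3 \cdot 0 + 7 \cdot 0^{2}\right)^{2} = \left(-3 + 2 \cdot 0 + 0 + 7 \cdot 0\right)^{2} = \left(-3 + 0 + 0 + 0\right)^{2} = \left(-3\right)^{2} = 9$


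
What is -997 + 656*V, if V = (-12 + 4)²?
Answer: 40987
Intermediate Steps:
V = 64 (V = (-8)² = 64)
-997 + 656*V = -997 + 656*64 = -997 + 41984 = 40987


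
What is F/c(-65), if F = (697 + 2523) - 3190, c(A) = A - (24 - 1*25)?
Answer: -15/32 ≈ -0.46875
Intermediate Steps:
c(A) = 1 + A (c(A) = A - (24 - 25) = A - 1*(-1) = A + 1 = 1 + A)
F = 30 (F = 3220 - 3190 = 30)
F/c(-65) = 30/(1 - 65) = 30/(-64) = 30*(-1/64) = -15/32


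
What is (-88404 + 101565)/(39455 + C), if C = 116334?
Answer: 13161/155789 ≈ 0.084480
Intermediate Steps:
(-88404 + 101565)/(39455 + C) = (-88404 + 101565)/(39455 + 116334) = 13161/155789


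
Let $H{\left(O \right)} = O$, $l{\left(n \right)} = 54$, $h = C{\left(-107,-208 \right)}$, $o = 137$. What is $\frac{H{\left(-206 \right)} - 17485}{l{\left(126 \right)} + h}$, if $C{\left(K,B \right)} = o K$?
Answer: $\frac{17691}{14605} \approx 1.2113$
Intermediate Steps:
$C{\left(K,B \right)} = 137 K$
$h = -14659$ ($h = 137 \left(-107\right) = -14659$)
$\frac{H{\left(-206 \right)} - 17485}{l{\left(126 \right)} + h} = \frac{-206 - 17485}{54 - 14659} = - \frac{17691}{-14605} = \left(-17691\right) \left(- \frac{1}{14605}\right) = \frac{17691}{14605}$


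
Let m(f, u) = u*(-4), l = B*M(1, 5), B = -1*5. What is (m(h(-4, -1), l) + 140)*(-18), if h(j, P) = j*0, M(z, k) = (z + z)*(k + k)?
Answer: -9720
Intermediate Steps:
B = -5
M(z, k) = 4*k*z (M(z, k) = (2*z)*(2*k) = 4*k*z)
h(j, P) = 0
l = -100 (l = -20*5 = -5*20 = -100)
m(f, u) = -4*u
(m(h(-4, -1), l) + 140)*(-18) = (-4*(-100) + 140)*(-18) = (400 + 140)*(-18) = 540*(-18) = -9720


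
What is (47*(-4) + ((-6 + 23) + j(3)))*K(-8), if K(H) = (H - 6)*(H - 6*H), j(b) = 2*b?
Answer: 92400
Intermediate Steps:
K(H) = -5*H*(-6 + H) (K(H) = (-6 + H)*(-5*H) = -5*H*(-6 + H))
(47*(-4) + ((-6 + 23) + j(3)))*K(-8) = (47*(-4) + ((-6 + 23) + 2*3))*(5*(-8)*(6 - 1*(-8))) = (-188 + (17 + 6))*(5*(-8)*(6 + 8)) = (-188 + 23)*(5*(-8)*14) = -165*(-560) = 92400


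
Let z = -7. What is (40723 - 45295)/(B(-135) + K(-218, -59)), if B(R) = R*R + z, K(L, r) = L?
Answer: -127/500 ≈ -0.25400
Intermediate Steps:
B(R) = -7 + R² (B(R) = R*R - 7 = R² - 7 = -7 + R²)
(40723 - 45295)/(B(-135) + K(-218, -59)) = (40723 - 45295)/((-7 + (-135)²) - 218) = -4572/((-7 + 18225) - 218) = -4572/(18218 - 218) = -4572/18000 = -4572*1/18000 = -127/500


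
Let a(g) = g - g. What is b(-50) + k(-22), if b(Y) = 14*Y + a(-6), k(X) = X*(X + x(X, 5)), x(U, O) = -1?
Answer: -194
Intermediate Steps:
k(X) = X*(-1 + X) (k(X) = X*(X - 1) = X*(-1 + X))
a(g) = 0
b(Y) = 14*Y (b(Y) = 14*Y + 0 = 14*Y)
b(-50) + k(-22) = 14*(-50) - 22*(-1 - 22) = -700 - 22*(-23) = -700 + 506 = -194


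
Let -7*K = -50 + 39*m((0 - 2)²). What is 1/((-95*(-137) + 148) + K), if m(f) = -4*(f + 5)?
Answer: 7/93595 ≈ 7.4790e-5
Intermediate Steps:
m(f) = -20 - 4*f (m(f) = -4*(5 + f) = -20 - 4*f)
K = 1454/7 (K = -(-50 + 39*(-20 - 4*(0 - 2)²))/7 = -(-50 + 39*(-20 - 4*(-2)²))/7 = -(-50 + 39*(-20 - 4*4))/7 = -(-50 + 39*(-20 - 16))/7 = -(-50 + 39*(-36))/7 = -(-50 - 1404)/7 = -⅐*(-1454) = 1454/7 ≈ 207.71)
1/((-95*(-137) + 148) + K) = 1/((-95*(-137) + 148) + 1454/7) = 1/((13015 + 148) + 1454/7) = 1/(13163 + 1454/7) = 1/(93595/7) = 7/93595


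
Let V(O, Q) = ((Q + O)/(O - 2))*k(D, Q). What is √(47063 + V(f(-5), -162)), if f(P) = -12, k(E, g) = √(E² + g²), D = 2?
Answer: √(2306087 + 1218*√6562)/7 ≈ 221.53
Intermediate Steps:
V(O, Q) = √(4 + Q²)*(O + Q)/(-2 + O) (V(O, Q) = ((Q + O)/(O - 2))*√(2² + Q²) = ((O + Q)/(-2 + O))*√(4 + Q²) = √(4 + Q²)*(O + Q)/(-2 + O))
√(47063 + V(f(-5), -162)) = √(47063 + √(4 + (-162)²)*(-12 - 162)/(-2 - 12)) = √(47063 + √(4 + 26244)*(-174)/(-14)) = √(47063 - 1/14*√26248*(-174)) = √(47063 - 1/14*2*√6562*(-174)) = √(47063 + 174*√6562/7)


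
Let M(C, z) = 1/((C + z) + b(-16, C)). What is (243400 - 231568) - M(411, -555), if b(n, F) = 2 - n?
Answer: 1490833/126 ≈ 11832.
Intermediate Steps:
M(C, z) = 1/(18 + C + z) (M(C, z) = 1/((C + z) + (2 - 1*(-16))) = 1/((C + z) + (2 + 16)) = 1/((C + z) + 18) = 1/(18 + C + z))
(243400 - 231568) - M(411, -555) = (243400 - 231568) - 1/(18 + 411 - 555) = 11832 - 1/(-126) = 11832 - 1*(-1/126) = 11832 + 1/126 = 1490833/126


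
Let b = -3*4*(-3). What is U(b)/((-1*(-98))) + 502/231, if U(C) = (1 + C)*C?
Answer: 25492/1617 ≈ 15.765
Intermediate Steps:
b = 36 (b = -12*(-3) = 36)
U(C) = C*(1 + C)
U(b)/((-1*(-98))) + 502/231 = (36*(1 + 36))/((-1*(-98))) + 502/231 = (36*37)/98 + 502*(1/231) = 1332*(1/98) + 502/231 = 666/49 + 502/231 = 25492/1617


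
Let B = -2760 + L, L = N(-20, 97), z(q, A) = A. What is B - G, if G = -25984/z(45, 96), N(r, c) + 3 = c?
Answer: -7186/3 ≈ -2395.3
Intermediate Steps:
N(r, c) = -3 + c
G = -812/3 (G = -25984/96 = -25984*1/96 = -812/3 ≈ -270.67)
L = 94 (L = -3 + 97 = 94)
B = -2666 (B = -2760 + 94 = -2666)
B - G = -2666 - 1*(-812/3) = -2666 + 812/3 = -7186/3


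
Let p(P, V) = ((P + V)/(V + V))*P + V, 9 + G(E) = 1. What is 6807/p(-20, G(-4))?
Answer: -6807/43 ≈ -158.30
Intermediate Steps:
G(E) = -8 (G(E) = -9 + 1 = -8)
p(P, V) = V + P*(P + V)/(2*V) (p(P, V) = ((P + V)/((2*V)))*P + V = ((P + V)*(1/(2*V)))*P + V = ((P + V)/(2*V))*P + V = P*(P + V)/(2*V) + V = V + P*(P + V)/(2*V))
6807/p(-20, G(-4)) = 6807/(-8 + (½)*(-20) + (½)*(-20)²/(-8)) = 6807/(-8 - 10 + (½)*400*(-⅛)) = 6807/(-8 - 10 - 25) = 6807/(-43) = 6807*(-1/43) = -6807/43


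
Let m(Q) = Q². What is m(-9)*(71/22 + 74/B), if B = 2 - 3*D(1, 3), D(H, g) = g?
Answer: -91611/154 ≈ -594.88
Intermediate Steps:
B = -7 (B = 2 - 3*3 = 2 - 9 = -7)
m(-9)*(71/22 + 74/B) = (-9)²*(71/22 + 74/(-7)) = 81*(71*(1/22) + 74*(-⅐)) = 81*(71/22 - 74/7) = 81*(-1131/154) = -91611/154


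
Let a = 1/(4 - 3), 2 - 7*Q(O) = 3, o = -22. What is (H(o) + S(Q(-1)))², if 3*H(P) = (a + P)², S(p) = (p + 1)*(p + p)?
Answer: 51710481/2401 ≈ 21537.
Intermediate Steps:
Q(O) = -⅐ (Q(O) = 2/7 - ⅐*3 = 2/7 - 3/7 = -⅐)
S(p) = 2*p*(1 + p) (S(p) = (1 + p)*(2*p) = 2*p*(1 + p))
a = 1 (a = 1/1 = 1)
H(P) = (1 + P)²/3
(H(o) + S(Q(-1)))² = ((1 - 22)²/3 + 2*(-⅐)*(1 - ⅐))² = ((⅓)*(-21)² + 2*(-⅐)*(6/7))² = ((⅓)*441 - 12/49)² = (147 - 12/49)² = (7191/49)² = 51710481/2401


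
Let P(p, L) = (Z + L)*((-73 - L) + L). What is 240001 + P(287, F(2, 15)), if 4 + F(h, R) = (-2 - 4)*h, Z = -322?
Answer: 264675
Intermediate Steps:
F(h, R) = -4 - 6*h (F(h, R) = -4 + (-2 - 4)*h = -4 - 6*h)
P(p, L) = 23506 - 73*L (P(p, L) = (-322 + L)*((-73 - L) + L) = (-322 + L)*(-73) = 23506 - 73*L)
240001 + P(287, F(2, 15)) = 240001 + (23506 - 73*(-4 - 6*2)) = 240001 + (23506 - 73*(-4 - 12)) = 240001 + (23506 - 73*(-16)) = 240001 + (23506 + 1168) = 240001 + 24674 = 264675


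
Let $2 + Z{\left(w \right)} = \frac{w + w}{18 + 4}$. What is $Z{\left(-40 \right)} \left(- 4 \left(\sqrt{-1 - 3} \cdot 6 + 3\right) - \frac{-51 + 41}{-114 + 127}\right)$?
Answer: $\frac{9052}{143} + \frac{2976 i}{11} \approx 63.301 + 270.55 i$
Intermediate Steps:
$Z{\left(w \right)} = -2 + \frac{w}{11}$ ($Z{\left(w \right)} = -2 + \frac{w + w}{18 + 4} = -2 + \frac{2 w}{22} = -2 + 2 w \frac{1}{22} = -2 + \frac{w}{11}$)
$Z{\left(-40 \right)} \left(- 4 \left(\sqrt{-1 - 3} \cdot 6 + 3\right) - \frac{-51 + 41}{-114 + 127}\right) = \left(-2 + \frac{1}{11} \left(-40\right)\right) \left(- 4 \left(\sqrt{-1 - 3} \cdot 6 + 3\right) - \frac{-51 + 41}{-114 + 127}\right) = \left(-2 - \frac{40}{11}\right) \left(- 4 \left(\sqrt{-4} \cdot 6 + 3\right) - - \frac{10}{13}\right) = - \frac{62 \left(- 4 \left(2 i 6 + 3\right) - \left(-10\right) \frac{1}{13}\right)}{11} = - \frac{62 \left(- 4 \left(12 i + 3\right) - - \frac{10}{13}\right)}{11} = - \frac{62 \left(- 4 \left(3 + 12 i\right) + \frac{10}{13}\right)}{11} = - \frac{62 \left(\left(-12 - 48 i\right) + \frac{10}{13}\right)}{11} = - \frac{62 \left(- \frac{146}{13} - 48 i\right)}{11} = \frac{9052}{143} + \frac{2976 i}{11}$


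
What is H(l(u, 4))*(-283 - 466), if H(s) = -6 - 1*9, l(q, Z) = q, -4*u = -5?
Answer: 11235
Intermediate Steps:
u = 5/4 (u = -¼*(-5) = 5/4 ≈ 1.2500)
H(s) = -15 (H(s) = -6 - 9 = -15)
H(l(u, 4))*(-283 - 466) = -15*(-283 - 466) = -15*(-749) = 11235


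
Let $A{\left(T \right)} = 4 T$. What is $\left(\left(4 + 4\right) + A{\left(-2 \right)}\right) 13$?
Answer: $0$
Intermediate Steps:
$\left(\left(4 + 4\right) + A{\left(-2 \right)}\right) 13 = \left(\left(4 + 4\right) + 4 \left(-2\right)\right) 13 = \left(8 - 8\right) 13 = 0 \cdot 13 = 0$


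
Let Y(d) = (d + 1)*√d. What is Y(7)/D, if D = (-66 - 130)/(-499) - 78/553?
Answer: 1103788*√7/34733 ≈ 84.080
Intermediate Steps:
D = 69466/275947 (D = -196*(-1/499) - 78*1/553 = 196/499 - 78/553 = 69466/275947 ≈ 0.25174)
Y(d) = √d*(1 + d) (Y(d) = (1 + d)*√d = √d*(1 + d))
Y(7)/D = (√7*(1 + 7))/(69466/275947) = 275947*(√7*8)/69466 = 275947*(8*√7)/69466 = 1103788*√7/34733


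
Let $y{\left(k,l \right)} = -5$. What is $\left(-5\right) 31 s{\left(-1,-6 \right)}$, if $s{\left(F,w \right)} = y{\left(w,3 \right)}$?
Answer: $775$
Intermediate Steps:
$s{\left(F,w \right)} = -5$
$\left(-5\right) 31 s{\left(-1,-6 \right)} = \left(-5\right) 31 \left(-5\right) = \left(-155\right) \left(-5\right) = 775$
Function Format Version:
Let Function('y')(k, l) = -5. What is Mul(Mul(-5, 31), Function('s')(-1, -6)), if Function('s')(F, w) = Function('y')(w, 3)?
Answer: 775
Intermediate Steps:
Function('s')(F, w) = -5
Mul(Mul(-5, 31), Function('s')(-1, -6)) = Mul(Mul(-5, 31), -5) = Mul(-155, -5) = 775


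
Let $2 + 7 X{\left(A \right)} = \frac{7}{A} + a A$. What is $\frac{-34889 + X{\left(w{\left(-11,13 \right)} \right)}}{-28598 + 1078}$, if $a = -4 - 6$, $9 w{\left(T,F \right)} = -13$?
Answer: $\frac{2040943}{1609920} \approx 1.2677$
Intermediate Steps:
$w{\left(T,F \right)} = - \frac{13}{9}$ ($w{\left(T,F \right)} = \frac{1}{9} \left(-13\right) = - \frac{13}{9}$)
$a = -10$ ($a = -4 - 6 = -10$)
$X{\left(A \right)} = - \frac{2}{7} + \frac{1}{A} - \frac{10 A}{7}$ ($X{\left(A \right)} = - \frac{2}{7} + \frac{\frac{7}{A} - 10 A}{7} = - \frac{2}{7} + \frac{- 10 A + \frac{7}{A}}{7} = - \frac{2}{7} - \left(- \frac{1}{A} + \frac{10 A}{7}\right) = - \frac{2}{7} + \frac{1}{A} - \frac{10 A}{7}$)
$\frac{-34889 + X{\left(w{\left(-11,13 \right)} \right)}}{-28598 + 1078} = \frac{-34889 - \left(- \frac{16}{9} + \frac{9}{13}\right)}{-28598 + 1078} = \frac{-34889 - - \frac{127}{117}}{-27520} = \left(-34889 + \frac{127}{117}\right) \left(- \frac{1}{27520}\right) = \left(- \frac{4081886}{117}\right) \left(- \frac{1}{27520}\right) = \frac{2040943}{1609920}$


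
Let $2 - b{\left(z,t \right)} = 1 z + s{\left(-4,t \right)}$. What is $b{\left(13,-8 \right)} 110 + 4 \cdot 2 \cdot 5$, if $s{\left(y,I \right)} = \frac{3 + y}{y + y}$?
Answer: $- \frac{4735}{4} \approx -1183.8$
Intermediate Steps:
$s{\left(y,I \right)} = \frac{3 + y}{2 y}$
$b{\left(z,t \right)} = \frac{15}{8} - z$ ($b{\left(z,t \right)} = 2 - \left(1 z + \frac{3 - 4}{2 \left(-4\right)}\right) = 2 - \left(z + \frac{1}{2} \left(- \frac{1}{4}\right) \left(-1\right)\right) = 2 - \left(z + \frac{1}{8}\right) = 2 - \left(\frac{1}{8} + z\right) = \frac{15}{8} - z$)
$b{\left(13,-8 \right)} 110 + 4 \cdot 2 \cdot 5 = \left(\frac{15}{8} - 13\right) 110 + 4 \cdot 2 \cdot 5 = \left(\frac{15}{8} - 13\right) 110 + 8 \cdot 5 = \left(- \frac{89}{8}\right) 110 + 40 = - \frac{4895}{4} + 40 = - \frac{4735}{4}$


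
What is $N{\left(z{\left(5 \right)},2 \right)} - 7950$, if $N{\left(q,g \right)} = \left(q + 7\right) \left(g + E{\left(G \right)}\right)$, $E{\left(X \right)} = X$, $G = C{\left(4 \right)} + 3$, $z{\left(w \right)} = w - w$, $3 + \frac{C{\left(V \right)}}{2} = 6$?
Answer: $-7873$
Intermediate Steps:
$C{\left(V \right)} = 6$ ($C{\left(V \right)} = -6 + 2 \cdot 6 = -6 + 12 = 6$)
$z{\left(w \right)} = 0$
$G = 9$ ($G = 6 + 3 = 9$)
$N{\left(q,g \right)} = \left(7 + q\right) \left(9 + g\right)$ ($N{\left(q,g \right)} = \left(q + 7\right) \left(g + 9\right) = \left(7 + q\right) \left(9 + g\right)$)
$N{\left(z{\left(5 \right)},2 \right)} - 7950 = \left(63 + 7 \cdot 2 + 9 \cdot 0 + 2 \cdot 0\right) - 7950 = \left(63 + 14 + 0 + 0\right) - 7950 = 77 - 7950 = -7873$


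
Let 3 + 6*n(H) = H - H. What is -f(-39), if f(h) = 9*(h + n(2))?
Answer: 711/2 ≈ 355.50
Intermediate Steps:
n(H) = -1/2 (n(H) = -1/2 + (H - H)/6 = -1/2 + (1/6)*0 = -1/2 + 0 = -1/2)
f(h) = -9/2 + 9*h (f(h) = 9*(h - 1/2) = 9*(-1/2 + h) = -9/2 + 9*h)
-f(-39) = -(-9/2 + 9*(-39)) = -(-9/2 - 351) = -1*(-711/2) = 711/2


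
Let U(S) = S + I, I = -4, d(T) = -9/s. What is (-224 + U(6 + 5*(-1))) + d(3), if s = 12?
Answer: -911/4 ≈ -227.75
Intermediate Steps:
d(T) = -3/4 (d(T) = -9/12 = -9*1/12 = -3/4)
U(S) = -4 + S (U(S) = S - 4 = -4 + S)
(-224 + U(6 + 5*(-1))) + d(3) = (-224 + (-4 + (6 + 5*(-1)))) - 3/4 = (-224 + (-4 + (6 - 5))) - 3/4 = (-224 + (-4 + 1)) - 3/4 = (-224 - 3) - 3/4 = -227 - 3/4 = -911/4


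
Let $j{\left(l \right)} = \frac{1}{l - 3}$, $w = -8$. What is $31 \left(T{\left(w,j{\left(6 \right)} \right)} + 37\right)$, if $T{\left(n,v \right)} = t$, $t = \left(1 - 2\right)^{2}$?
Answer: $1178$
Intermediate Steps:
$j{\left(l \right)} = \frac{1}{-3 + l}$
$t = 1$ ($t = \left(-1\right)^{2} = 1$)
$T{\left(n,v \right)} = 1$
$31 \left(T{\left(w,j{\left(6 \right)} \right)} + 37\right) = 31 \left(1 + 37\right) = 31 \cdot 38 = 1178$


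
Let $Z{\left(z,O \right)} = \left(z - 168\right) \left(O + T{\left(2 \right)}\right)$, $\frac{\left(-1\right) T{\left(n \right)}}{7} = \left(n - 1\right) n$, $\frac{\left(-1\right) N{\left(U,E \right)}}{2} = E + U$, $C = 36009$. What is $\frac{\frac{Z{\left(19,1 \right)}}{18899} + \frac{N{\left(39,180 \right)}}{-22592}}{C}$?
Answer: $\frac{26019233}{7687313091936} \approx 3.3847 \cdot 10^{-6}$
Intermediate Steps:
$N{\left(U,E \right)} = - 2 E - 2 U$ ($N{\left(U,E \right)} = - 2 \left(E + U\right) = - 2 E - 2 U$)
$T{\left(n \right)} = - 7 n \left(-1 + n\right)$ ($T{\left(n \right)} = - 7 \left(n - 1\right) n = - 7 \left(-1 + n\right) n = - 7 n \left(-1 + n\right)$)
$Z{\left(z,O \right)} = \left(-168 + z\right) \left(-14 + O\right)$ ($Z{\left(z,O \right)} = \left(z - 168\right) \left(O + 7 \cdot 2 \left(1 - 2\right)\right) = \left(-168 + z\right) \left(O + 7 \cdot 2 \left(1 - 2\right)\right) = \left(-168 + z\right) \left(O + 7 \cdot 2 \left(-1\right)\right) = \left(-168 + z\right) \left(O - 14\right) = \left(-168 + z\right) \left(-14 + O\right)$)
$\frac{\frac{Z{\left(19,1 \right)}}{18899} + \frac{N{\left(39,180 \right)}}{-22592}}{C} = \frac{\frac{2352 - 168 - 266 + 1 \cdot 19}{18899} + \frac{\left(-2\right) 180 - 78}{-22592}}{36009} = \left(\left(2352 - 168 - 266 + 19\right) \frac{1}{18899} + \left(-360 - 78\right) \left(- \frac{1}{22592}\right)\right) \frac{1}{36009} = \left(1937 \cdot \frac{1}{18899} - - \frac{219}{11296}\right) \frac{1}{36009} = \left(\frac{1937}{18899} + \frac{219}{11296}\right) \frac{1}{36009} = \frac{26019233}{213483104} \cdot \frac{1}{36009} = \frac{26019233}{7687313091936}$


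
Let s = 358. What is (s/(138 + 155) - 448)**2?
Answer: 17136380836/85849 ≈ 1.9961e+5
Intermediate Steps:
(s/(138 + 155) - 448)**2 = (358/(138 + 155) - 448)**2 = (358/293 - 448)**2 = (-130906/293)**2 = 17136380836/85849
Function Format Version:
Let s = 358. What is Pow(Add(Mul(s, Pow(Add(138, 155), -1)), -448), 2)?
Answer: Rational(17136380836, 85849) ≈ 1.9961e+5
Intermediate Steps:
Pow(Add(Mul(s, Pow(Add(138, 155), -1)), -448), 2) = Pow(Add(Mul(358, Pow(Add(138, 155), -1)), -448), 2) = Pow(Add(Mul(358, Pow(293, -1)), -448), 2) = Pow(Add(Mul(358, Rational(1, 293)), -448), 2) = Pow(Add(Rational(358, 293), -448), 2) = Pow(Rational(-130906, 293), 2) = Rational(17136380836, 85849)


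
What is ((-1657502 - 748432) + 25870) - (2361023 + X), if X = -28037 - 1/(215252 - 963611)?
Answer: -3527053384951/748359 ≈ -4.7130e+6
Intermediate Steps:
X = -20981741282/748359 (X = -28037 - 1/(-748359) = -28037 - 1*(-1/748359) = -28037 + 1/748359 = -20981741282/748359 ≈ -28037.)
((-1657502 - 748432) + 25870) - (2361023 + X) = ((-1657502 - 748432) + 25870) - (2361023 - 20981741282/748359) = (-2405934 + 25870) - 1*1745911069975/748359 = -2380064 - 1745911069975/748359 = -3527053384951/748359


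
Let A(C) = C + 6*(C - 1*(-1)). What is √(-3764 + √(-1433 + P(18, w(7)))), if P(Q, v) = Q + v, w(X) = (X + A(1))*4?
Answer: √(-3764 + I*√1335) ≈ 0.2978 + 61.352*I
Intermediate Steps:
A(C) = 6 + 7*C (A(C) = C + 6*(C + 1) = C + 6*(1 + C) = C + (6 + 6*C) = 6 + 7*C)
w(X) = 52 + 4*X (w(X) = (X + (6 + 7*1))*4 = (X + (6 + 7))*4 = (X + 13)*4 = (13 + X)*4 = 52 + 4*X)
√(-3764 + √(-1433 + P(18, w(7)))) = √(-3764 + √(-1433 + (18 + (52 + 4*7)))) = √(-3764 + √(-1433 + (18 + (52 + 28)))) = √(-3764 + √(-1433 + (18 + 80))) = √(-3764 + √(-1433 + 98)) = √(-3764 + √(-1335)) = √(-3764 + I*√1335)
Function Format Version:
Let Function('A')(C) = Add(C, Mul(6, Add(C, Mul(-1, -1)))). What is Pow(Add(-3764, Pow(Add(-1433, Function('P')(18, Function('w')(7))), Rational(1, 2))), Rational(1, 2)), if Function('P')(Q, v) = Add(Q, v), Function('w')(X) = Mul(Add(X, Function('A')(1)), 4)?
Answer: Pow(Add(-3764, Mul(I, Pow(1335, Rational(1, 2)))), Rational(1, 2)) ≈ Add(0.2978, Mul(61.352, I))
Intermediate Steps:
Function('A')(C) = Add(6, Mul(7, C)) (Function('A')(C) = Add(C, Mul(6, Add(C, 1))) = Add(C, Mul(6, Add(1, C))) = Add(C, Add(6, Mul(6, C))) = Add(6, Mul(7, C)))
Function('w')(X) = Add(52, Mul(4, X)) (Function('w')(X) = Mul(Add(X, Add(6, Mul(7, 1))), 4) = Mul(Add(X, Add(6, 7)), 4) = Mul(Add(X, 13), 4) = Mul(Add(13, X), 4) = Add(52, Mul(4, X)))
Pow(Add(-3764, Pow(Add(-1433, Function('P')(18, Function('w')(7))), Rational(1, 2))), Rational(1, 2)) = Pow(Add(-3764, Pow(Add(-1433, Add(18, Add(52, Mul(4, 7)))), Rational(1, 2))), Rational(1, 2)) = Pow(Add(-3764, Pow(Add(-1433, Add(18, Add(52, 28))), Rational(1, 2))), Rational(1, 2)) = Pow(Add(-3764, Pow(Add(-1433, Add(18, 80)), Rational(1, 2))), Rational(1, 2)) = Pow(Add(-3764, Pow(Add(-1433, 98), Rational(1, 2))), Rational(1, 2)) = Pow(Add(-3764, Pow(-1335, Rational(1, 2))), Rational(1, 2)) = Pow(Add(-3764, Mul(I, Pow(1335, Rational(1, 2)))), Rational(1, 2))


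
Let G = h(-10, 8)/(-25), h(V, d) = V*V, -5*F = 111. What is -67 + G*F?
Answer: 109/5 ≈ 21.800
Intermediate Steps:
F = -111/5 (F = -⅕*111 = -111/5 ≈ -22.200)
h(V, d) = V²
G = -4 (G = (-10)²/(-25) = 100*(-1/25) = -4)
-67 + G*F = -67 - 4*(-111/5) = -67 + 444/5 = 109/5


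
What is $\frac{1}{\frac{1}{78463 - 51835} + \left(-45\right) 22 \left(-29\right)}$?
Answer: $\frac{26628}{764489881} \approx 3.4831 \cdot 10^{-5}$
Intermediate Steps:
$\frac{1}{\frac{1}{78463 - 51835} + \left(-45\right) 22 \left(-29\right)} = \frac{1}{\frac{1}{26628} - -28710} = \frac{1}{\frac{1}{26628} + 28710} = \frac{1}{\frac{764489881}{26628}} = \frac{26628}{764489881}$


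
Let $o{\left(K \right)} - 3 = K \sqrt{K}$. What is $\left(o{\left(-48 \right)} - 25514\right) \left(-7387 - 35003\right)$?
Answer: $1081411290 + 8138880 i \sqrt{3} \approx 1.0814 \cdot 10^{9} + 1.4097 \cdot 10^{7} i$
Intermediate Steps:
$o{\left(K \right)} = 3 + K^{\frac{3}{2}}$ ($o{\left(K \right)} = 3 + K \sqrt{K} = 3 + K^{\frac{3}{2}}$)
$\left(o{\left(-48 \right)} - 25514\right) \left(-7387 - 35003\right) = \left(\left(3 + \left(-48\right)^{\frac{3}{2}}\right) - 25514\right) \left(-7387 - 35003\right) = \left(\left(3 - 192 i \sqrt{3}\right) - 25514\right) \left(-42390\right) = \left(-25511 - 192 i \sqrt{3}\right) \left(-42390\right) = 1081411290 + 8138880 i \sqrt{3}$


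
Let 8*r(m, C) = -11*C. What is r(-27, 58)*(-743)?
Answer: 237017/4 ≈ 59254.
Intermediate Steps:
r(m, C) = -11*C/8 (r(m, C) = (-11*C)/8 = -11*C/8)
r(-27, 58)*(-743) = -11/8*58*(-743) = -319/4*(-743) = 237017/4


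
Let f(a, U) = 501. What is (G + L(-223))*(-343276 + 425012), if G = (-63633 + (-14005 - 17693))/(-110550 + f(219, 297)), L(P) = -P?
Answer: 671223061296/36683 ≈ 1.8298e+7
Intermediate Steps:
G = 31777/36683 (G = (-63633 + (-14005 - 17693))/(-110550 + 501) = (-63633 - 31698)/(-110049) = -95331*(-1/110049) = 31777/36683 ≈ 0.86626)
(G + L(-223))*(-343276 + 425012) = (31777/36683 - 1*(-223))*(-343276 + 425012) = (31777/36683 + 223)*81736 = (8212086/36683)*81736 = 671223061296/36683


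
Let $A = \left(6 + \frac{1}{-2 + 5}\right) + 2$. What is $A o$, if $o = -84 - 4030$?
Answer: $- \frac{102850}{3} \approx -34283.0$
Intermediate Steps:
$o = -4114$ ($o = -84 - 4030 = -4114$)
$A = \frac{25}{3}$ ($A = \left(6 + \frac{1}{3}\right) + 2 = \frac{19}{3} + 2 = \frac{25}{3} \approx 8.3333$)
$A o = \frac{25}{3} \left(-4114\right) = - \frac{102850}{3}$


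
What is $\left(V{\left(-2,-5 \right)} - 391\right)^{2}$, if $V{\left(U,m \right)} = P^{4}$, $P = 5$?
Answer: $54756$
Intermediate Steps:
$V{\left(U,m \right)} = 625$ ($V{\left(U,m \right)} = 5^{4} = 625$)
$\left(V{\left(-2,-5 \right)} - 391\right)^{2} = \left(625 - 391\right)^{2} = 234^{2} = 54756$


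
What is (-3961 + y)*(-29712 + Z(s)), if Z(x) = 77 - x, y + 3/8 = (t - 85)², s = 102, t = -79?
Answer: -5456055549/8 ≈ -6.8201e+8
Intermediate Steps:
y = 215165/8 (y = -3/8 + (-79 - 85)² = -3/8 + (-164)² = -3/8 + 26896 = 215165/8 ≈ 26896.)
(-3961 + y)*(-29712 + Z(s)) = (-3961 + 215165/8)*(-29712 + (77 - 1*102)) = 183477*(-29712 + (77 - 102))/8 = 183477*(-29712 - 25)/8 = (183477/8)*(-29737) = -5456055549/8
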